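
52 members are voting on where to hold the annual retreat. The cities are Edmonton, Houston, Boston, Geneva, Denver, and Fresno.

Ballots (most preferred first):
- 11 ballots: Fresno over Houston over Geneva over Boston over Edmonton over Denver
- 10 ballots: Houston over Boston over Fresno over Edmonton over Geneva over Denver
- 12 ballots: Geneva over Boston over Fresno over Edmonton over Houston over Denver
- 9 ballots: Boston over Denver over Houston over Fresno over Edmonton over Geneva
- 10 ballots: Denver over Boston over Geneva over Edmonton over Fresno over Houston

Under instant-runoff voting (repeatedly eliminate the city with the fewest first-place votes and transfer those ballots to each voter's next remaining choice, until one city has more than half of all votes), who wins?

Round 1: Edmonton 0, Houston 10, Boston 9, Geneva 12, Denver 10, Fresno 11. Edmonton eliminated.
Round 2: Houston 10, Boston 9, Geneva 12, Denver 10, Fresno 11. Boston eliminated.
Round 3: Houston 10, Geneva 12, Denver 19, Fresno 11. Houston eliminated.
Round 4: Geneva 12, Denver 19, Fresno 21. Geneva eliminated.
Round 5: Denver 19, Fresno 33. Fresno has a majority (≥27).

Fresno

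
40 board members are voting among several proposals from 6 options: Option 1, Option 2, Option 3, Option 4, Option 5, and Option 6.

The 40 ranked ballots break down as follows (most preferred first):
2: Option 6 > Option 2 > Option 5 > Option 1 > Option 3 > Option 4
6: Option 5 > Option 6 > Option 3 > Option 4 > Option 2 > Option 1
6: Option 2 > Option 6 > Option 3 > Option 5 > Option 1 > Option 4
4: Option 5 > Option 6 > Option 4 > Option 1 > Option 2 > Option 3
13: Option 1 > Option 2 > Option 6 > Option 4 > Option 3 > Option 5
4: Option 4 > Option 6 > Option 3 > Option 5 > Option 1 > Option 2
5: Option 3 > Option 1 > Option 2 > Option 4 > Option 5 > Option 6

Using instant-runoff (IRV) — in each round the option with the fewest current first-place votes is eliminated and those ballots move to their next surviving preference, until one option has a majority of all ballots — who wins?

Round 1: Option 1 13, Option 2 6, Option 3 5, Option 4 4, Option 5 10, Option 6 2. Option 6 eliminated.
Round 2: Option 1 13, Option 2 8, Option 3 5, Option 4 4, Option 5 10. Option 4 eliminated.
Round 3: Option 1 13, Option 2 8, Option 3 9, Option 5 10. Option 2 eliminated.
Round 4: Option 1 13, Option 3 15, Option 5 12. Option 5 eliminated.
Round 5: Option 1 19, Option 3 21. Option 3 has a majority (≥21).

Option 3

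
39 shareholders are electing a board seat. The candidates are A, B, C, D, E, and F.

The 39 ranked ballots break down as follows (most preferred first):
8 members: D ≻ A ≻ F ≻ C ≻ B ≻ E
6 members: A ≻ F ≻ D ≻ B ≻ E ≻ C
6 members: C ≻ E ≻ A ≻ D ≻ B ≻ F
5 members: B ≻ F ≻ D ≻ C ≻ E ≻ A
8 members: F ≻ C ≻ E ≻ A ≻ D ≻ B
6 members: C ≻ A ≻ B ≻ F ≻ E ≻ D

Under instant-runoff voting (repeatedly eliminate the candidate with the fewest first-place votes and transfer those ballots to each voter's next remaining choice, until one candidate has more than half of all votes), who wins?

F

Round 1: A 6, B 5, C 12, D 8, E 0, F 8. E eliminated.
Round 2: A 6, B 5, C 12, D 8, F 8. B eliminated.
Round 3: A 6, C 12, D 8, F 13. A eliminated.
Round 4: C 12, D 8, F 19. D eliminated.
Round 5: C 12, F 27. F has a majority (≥20).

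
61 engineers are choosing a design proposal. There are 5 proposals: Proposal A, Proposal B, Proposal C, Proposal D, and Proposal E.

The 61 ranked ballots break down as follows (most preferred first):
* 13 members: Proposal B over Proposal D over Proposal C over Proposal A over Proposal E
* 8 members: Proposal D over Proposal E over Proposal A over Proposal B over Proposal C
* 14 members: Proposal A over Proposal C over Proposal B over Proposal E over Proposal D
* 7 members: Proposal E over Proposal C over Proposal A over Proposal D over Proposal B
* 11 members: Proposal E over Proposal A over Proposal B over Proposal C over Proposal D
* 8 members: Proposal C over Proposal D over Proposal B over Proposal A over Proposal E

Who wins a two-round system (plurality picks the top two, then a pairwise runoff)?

Proposal A

Round 1 first-place votes: Proposal A 14, Proposal B 13, Proposal C 8, Proposal D 8, Proposal E 18. Proposal E and Proposal A advance.
Runoff: Proposal E is ranked above Proposal A on 26 ballots, Proposal A above Proposal E on 35.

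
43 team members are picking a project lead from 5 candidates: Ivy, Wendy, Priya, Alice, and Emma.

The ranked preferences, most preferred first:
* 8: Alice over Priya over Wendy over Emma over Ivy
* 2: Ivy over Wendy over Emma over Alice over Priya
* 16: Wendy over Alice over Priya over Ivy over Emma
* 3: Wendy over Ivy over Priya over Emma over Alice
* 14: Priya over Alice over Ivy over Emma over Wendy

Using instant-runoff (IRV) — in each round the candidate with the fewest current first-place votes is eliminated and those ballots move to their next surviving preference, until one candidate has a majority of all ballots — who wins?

Round 1: Ivy 2, Wendy 19, Priya 14, Alice 8, Emma 0. Emma eliminated.
Round 2: Ivy 2, Wendy 19, Priya 14, Alice 8. Ivy eliminated.
Round 3: Wendy 21, Priya 14, Alice 8. Alice eliminated.
Round 4: Wendy 21, Priya 22. Priya has a majority (≥22).

Priya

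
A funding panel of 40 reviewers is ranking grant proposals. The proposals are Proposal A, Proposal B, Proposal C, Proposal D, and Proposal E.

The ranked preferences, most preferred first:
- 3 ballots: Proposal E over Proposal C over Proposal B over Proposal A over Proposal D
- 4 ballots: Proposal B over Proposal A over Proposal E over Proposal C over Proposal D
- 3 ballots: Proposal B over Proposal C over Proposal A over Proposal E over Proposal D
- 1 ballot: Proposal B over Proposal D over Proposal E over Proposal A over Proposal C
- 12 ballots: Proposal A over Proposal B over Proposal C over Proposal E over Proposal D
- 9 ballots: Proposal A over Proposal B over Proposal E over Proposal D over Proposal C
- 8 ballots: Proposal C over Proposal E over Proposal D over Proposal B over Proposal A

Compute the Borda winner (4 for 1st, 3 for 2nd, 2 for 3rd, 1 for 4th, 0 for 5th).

Proposal B

Proposal A: 3×1 + 4×3 + 3×2 + 1×1 + 12×4 + 9×4 + 8×0 = 106
Proposal B: 3×2 + 4×4 + 3×4 + 1×4 + 12×3 + 9×3 + 8×1 = 109
Proposal C: 3×3 + 4×1 + 3×3 + 1×0 + 12×2 + 9×0 + 8×4 = 78
Proposal D: 3×0 + 4×0 + 3×0 + 1×3 + 12×0 + 9×1 + 8×2 = 28
Proposal E: 3×4 + 4×2 + 3×1 + 1×2 + 12×1 + 9×2 + 8×3 = 79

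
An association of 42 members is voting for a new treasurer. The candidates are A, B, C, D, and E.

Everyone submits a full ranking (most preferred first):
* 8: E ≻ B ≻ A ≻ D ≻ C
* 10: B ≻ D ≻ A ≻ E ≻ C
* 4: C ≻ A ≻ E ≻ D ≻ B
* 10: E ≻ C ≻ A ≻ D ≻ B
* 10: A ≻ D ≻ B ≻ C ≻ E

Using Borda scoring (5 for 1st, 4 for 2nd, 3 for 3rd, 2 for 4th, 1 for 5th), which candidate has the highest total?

A: 8×3 + 10×3 + 4×4 + 10×3 + 10×5 = 150
B: 8×4 + 10×5 + 4×1 + 10×1 + 10×3 = 126
C: 8×1 + 10×1 + 4×5 + 10×4 + 10×2 = 98
D: 8×2 + 10×4 + 4×2 + 10×2 + 10×4 = 124
E: 8×5 + 10×2 + 4×3 + 10×5 + 10×1 = 132

A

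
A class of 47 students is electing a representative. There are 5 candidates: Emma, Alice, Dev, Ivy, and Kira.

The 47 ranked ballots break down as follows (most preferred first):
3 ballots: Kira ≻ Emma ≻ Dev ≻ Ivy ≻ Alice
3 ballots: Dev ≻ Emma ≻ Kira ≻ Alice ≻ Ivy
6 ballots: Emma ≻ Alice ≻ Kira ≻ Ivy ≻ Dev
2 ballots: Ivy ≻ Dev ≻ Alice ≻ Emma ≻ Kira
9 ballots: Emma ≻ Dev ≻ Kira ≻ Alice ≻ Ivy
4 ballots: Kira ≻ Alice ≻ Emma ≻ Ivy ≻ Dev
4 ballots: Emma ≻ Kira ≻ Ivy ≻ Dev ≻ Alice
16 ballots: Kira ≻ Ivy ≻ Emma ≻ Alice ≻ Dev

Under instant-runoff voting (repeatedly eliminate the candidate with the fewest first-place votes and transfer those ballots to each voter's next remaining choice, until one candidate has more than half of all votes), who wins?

Emma

Round 1: Emma 19, Alice 0, Dev 3, Ivy 2, Kira 23. Alice eliminated.
Round 2: Emma 19, Dev 3, Ivy 2, Kira 23. Ivy eliminated.
Round 3: Emma 19, Dev 5, Kira 23. Dev eliminated.
Round 4: Emma 24, Kira 23. Emma has a majority (≥24).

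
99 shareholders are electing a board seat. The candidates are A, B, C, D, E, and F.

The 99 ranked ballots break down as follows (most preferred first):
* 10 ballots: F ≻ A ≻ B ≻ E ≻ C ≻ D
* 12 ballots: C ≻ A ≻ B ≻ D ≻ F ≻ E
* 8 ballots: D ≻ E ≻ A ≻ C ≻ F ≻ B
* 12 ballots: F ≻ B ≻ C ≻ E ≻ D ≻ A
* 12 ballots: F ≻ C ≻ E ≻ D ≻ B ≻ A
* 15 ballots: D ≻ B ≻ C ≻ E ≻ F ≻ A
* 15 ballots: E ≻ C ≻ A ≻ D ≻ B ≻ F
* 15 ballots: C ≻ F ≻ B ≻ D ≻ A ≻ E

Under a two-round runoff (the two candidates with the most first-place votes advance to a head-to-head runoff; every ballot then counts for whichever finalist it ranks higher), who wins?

C

Round 1 first-place votes: A 0, B 0, C 27, D 23, E 15, F 34. F and C advance.
Runoff: F is ranked above C on 34 ballots, C above F on 65.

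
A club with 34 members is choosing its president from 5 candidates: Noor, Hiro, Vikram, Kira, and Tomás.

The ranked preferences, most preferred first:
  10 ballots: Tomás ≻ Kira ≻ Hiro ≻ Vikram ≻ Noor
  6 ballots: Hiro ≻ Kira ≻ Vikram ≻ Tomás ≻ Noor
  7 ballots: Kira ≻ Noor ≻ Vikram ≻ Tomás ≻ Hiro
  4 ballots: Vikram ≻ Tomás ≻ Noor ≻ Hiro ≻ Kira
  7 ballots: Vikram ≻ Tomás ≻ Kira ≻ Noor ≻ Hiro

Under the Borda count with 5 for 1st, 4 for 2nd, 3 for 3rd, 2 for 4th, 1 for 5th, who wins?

Noor: 10×1 + 6×1 + 7×4 + 4×3 + 7×2 = 70
Hiro: 10×3 + 6×5 + 7×1 + 4×2 + 7×1 = 82
Vikram: 10×2 + 6×3 + 7×3 + 4×5 + 7×5 = 114
Kira: 10×4 + 6×4 + 7×5 + 4×1 + 7×3 = 124
Tomás: 10×5 + 6×2 + 7×2 + 4×4 + 7×4 = 120

Kira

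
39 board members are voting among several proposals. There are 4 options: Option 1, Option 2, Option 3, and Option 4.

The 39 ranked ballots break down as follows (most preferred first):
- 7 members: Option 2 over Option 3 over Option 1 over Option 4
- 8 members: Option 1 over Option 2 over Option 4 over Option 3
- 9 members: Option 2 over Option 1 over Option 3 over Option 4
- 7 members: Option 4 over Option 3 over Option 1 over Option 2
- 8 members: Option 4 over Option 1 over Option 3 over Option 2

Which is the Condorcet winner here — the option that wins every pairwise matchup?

Option 1 vs Option 2: 23–16
Option 1 vs Option 3: 25–14
Option 1 vs Option 4: 24–15
Option 1 beats every other option.

Option 1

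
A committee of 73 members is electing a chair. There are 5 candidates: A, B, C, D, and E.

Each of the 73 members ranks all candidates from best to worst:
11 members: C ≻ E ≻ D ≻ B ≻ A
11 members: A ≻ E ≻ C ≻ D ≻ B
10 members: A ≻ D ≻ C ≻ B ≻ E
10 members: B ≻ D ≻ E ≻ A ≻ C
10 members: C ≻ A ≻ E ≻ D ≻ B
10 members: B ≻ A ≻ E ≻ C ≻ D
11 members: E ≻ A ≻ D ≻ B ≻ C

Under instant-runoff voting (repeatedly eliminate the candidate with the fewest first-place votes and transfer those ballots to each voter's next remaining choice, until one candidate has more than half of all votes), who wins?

A

Round 1: A 21, B 20, C 21, D 0, E 11. D eliminated.
Round 2: A 21, B 20, C 21, E 11. E eliminated.
Round 3: A 32, B 20, C 21. B eliminated.
Round 4: A 52, C 21. A has a majority (≥37).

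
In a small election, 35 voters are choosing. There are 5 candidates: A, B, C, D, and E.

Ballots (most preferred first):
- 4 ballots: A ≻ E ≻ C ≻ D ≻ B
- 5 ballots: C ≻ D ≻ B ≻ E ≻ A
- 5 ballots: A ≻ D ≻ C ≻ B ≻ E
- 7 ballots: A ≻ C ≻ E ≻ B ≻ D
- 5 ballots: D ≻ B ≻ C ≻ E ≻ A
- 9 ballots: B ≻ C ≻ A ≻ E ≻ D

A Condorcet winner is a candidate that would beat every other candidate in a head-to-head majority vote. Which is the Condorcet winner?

C

C vs A: 19–16
C vs B: 21–14
C vs D: 25–10
C vs E: 31–4
C beats every other candidate.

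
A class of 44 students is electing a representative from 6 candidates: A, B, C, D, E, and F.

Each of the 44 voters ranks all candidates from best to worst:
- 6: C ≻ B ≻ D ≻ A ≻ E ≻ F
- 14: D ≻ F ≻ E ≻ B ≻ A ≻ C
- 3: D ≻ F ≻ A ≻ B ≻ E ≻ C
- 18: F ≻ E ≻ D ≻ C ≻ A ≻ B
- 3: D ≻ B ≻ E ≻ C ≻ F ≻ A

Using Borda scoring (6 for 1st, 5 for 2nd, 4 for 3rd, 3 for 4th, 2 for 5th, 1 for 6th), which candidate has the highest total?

D

A: 6×3 + 14×2 + 3×4 + 18×2 + 3×1 = 97
B: 6×5 + 14×3 + 3×3 + 18×1 + 3×5 = 114
C: 6×6 + 14×1 + 3×1 + 18×3 + 3×3 = 116
D: 6×4 + 14×6 + 3×6 + 18×4 + 3×6 = 216
E: 6×2 + 14×4 + 3×2 + 18×5 + 3×4 = 176
F: 6×1 + 14×5 + 3×5 + 18×6 + 3×2 = 205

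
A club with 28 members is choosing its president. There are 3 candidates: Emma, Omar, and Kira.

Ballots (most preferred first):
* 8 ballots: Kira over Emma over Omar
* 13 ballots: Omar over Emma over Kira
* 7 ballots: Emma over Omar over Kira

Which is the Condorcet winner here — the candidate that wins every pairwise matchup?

Emma vs Omar: 15–13
Emma vs Kira: 20–8
Emma beats every other candidate.

Emma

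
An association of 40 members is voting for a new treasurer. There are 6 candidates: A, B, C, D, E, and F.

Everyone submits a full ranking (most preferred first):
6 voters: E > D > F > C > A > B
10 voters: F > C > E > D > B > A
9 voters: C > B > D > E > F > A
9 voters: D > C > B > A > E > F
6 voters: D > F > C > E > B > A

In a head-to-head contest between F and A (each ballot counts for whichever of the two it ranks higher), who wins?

F is ranked above A on 31 ballots; A above F on 9.

F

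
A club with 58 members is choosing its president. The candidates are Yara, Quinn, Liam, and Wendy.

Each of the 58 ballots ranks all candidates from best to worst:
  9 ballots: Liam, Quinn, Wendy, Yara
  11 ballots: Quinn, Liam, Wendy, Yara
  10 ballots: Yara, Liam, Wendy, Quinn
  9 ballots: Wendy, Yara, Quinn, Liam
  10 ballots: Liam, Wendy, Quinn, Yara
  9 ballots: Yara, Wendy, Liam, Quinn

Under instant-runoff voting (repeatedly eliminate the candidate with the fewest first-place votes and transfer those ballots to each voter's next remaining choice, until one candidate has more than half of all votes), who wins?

Round 1: Yara 19, Quinn 11, Liam 19, Wendy 9. Wendy eliminated.
Round 2: Yara 28, Quinn 11, Liam 19. Quinn eliminated.
Round 3: Yara 28, Liam 30. Liam has a majority (≥30).

Liam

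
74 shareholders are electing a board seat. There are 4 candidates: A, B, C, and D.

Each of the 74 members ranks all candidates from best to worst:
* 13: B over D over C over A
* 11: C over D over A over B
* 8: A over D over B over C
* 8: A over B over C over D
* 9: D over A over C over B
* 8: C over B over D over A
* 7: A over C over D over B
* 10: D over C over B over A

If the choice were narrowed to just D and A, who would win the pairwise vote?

D

D is ranked above A on 51 ballots; A above D on 23.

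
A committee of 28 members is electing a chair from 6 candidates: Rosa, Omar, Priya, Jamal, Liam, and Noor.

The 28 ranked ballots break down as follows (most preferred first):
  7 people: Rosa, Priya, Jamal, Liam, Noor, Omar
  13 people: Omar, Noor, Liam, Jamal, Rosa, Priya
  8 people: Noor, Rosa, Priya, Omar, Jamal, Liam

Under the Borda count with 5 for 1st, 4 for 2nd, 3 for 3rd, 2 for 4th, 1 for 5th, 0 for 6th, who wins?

Noor

Rosa: 7×5 + 13×1 + 8×4 = 80
Omar: 7×0 + 13×5 + 8×2 = 81
Priya: 7×4 + 13×0 + 8×3 = 52
Jamal: 7×3 + 13×2 + 8×1 = 55
Liam: 7×2 + 13×3 + 8×0 = 53
Noor: 7×1 + 13×4 + 8×5 = 99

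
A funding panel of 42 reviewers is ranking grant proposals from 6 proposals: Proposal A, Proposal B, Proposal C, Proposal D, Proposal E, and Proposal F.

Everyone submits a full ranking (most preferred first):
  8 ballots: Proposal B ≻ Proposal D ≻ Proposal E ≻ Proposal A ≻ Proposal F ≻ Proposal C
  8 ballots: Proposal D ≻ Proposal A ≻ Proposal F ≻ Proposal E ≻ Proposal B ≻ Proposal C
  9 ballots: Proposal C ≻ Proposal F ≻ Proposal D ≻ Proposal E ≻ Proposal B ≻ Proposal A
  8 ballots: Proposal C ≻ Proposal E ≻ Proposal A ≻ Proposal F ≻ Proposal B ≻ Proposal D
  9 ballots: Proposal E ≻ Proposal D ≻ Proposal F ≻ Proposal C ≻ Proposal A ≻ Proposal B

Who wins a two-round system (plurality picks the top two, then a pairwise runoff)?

Proposal E

Round 1 first-place votes: Proposal A 0, Proposal B 8, Proposal C 17, Proposal D 8, Proposal E 9, Proposal F 0. Proposal C and Proposal E advance.
Runoff: Proposal C is ranked above Proposal E on 17 ballots, Proposal E above Proposal C on 25.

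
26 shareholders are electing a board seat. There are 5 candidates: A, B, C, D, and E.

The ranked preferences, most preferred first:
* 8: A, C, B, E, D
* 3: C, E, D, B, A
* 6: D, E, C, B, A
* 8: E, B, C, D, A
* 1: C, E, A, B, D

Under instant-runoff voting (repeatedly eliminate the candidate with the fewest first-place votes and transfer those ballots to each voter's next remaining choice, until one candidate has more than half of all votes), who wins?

Round 1: A 8, B 0, C 4, D 6, E 8. B eliminated.
Round 2: A 8, C 4, D 6, E 8. C eliminated.
Round 3: A 8, D 6, E 12. D eliminated.
Round 4: A 8, E 18. E has a majority (≥14).

E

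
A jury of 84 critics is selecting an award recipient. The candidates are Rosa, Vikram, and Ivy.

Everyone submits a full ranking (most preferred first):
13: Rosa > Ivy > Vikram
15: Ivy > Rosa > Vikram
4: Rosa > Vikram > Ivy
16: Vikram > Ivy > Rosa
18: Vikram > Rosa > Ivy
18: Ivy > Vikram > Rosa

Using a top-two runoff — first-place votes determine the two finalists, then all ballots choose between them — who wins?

Ivy

Round 1 first-place votes: Rosa 17, Vikram 34, Ivy 33. Vikram and Ivy advance.
Runoff: Vikram is ranked above Ivy on 38 ballots, Ivy above Vikram on 46.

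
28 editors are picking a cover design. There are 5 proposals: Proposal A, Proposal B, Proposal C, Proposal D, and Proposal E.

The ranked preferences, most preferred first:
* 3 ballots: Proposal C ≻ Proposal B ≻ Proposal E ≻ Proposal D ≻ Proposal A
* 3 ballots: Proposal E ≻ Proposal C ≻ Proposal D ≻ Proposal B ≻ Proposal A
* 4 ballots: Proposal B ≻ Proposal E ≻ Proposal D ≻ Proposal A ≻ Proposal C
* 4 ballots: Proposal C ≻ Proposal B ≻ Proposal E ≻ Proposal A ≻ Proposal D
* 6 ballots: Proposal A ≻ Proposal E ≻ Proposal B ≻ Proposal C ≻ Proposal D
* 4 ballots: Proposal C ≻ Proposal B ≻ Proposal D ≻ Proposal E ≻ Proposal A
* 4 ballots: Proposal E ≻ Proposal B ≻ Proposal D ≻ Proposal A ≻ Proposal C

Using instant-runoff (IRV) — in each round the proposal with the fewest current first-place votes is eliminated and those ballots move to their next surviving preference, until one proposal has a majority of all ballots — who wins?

Round 1: Proposal A 6, Proposal B 4, Proposal C 11, Proposal D 0, Proposal E 7. Proposal D eliminated.
Round 2: Proposal A 6, Proposal B 4, Proposal C 11, Proposal E 7. Proposal B eliminated.
Round 3: Proposal A 6, Proposal C 11, Proposal E 11. Proposal A eliminated.
Round 4: Proposal C 11, Proposal E 17. Proposal E has a majority (≥15).

Proposal E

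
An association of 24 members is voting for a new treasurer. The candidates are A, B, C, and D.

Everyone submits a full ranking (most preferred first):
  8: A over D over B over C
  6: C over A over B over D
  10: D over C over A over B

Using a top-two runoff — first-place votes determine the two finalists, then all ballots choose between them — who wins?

Round 1 first-place votes: A 8, B 0, C 6, D 10. D and A advance.
Runoff: D is ranked above A on 10 ballots, A above D on 14.

A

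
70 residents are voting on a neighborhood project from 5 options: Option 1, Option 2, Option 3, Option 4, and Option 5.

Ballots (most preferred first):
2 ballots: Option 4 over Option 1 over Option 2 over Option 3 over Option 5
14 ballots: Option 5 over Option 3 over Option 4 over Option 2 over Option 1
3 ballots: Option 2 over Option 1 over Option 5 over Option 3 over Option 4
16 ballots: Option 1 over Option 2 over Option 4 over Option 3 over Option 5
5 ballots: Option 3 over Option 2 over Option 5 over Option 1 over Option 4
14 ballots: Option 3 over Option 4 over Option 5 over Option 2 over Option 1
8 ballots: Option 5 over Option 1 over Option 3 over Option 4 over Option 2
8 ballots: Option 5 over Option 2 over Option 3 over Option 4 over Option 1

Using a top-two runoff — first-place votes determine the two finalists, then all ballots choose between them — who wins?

Option 3

Round 1 first-place votes: Option 1 16, Option 2 3, Option 3 19, Option 4 2, Option 5 30. Option 5 and Option 3 advance.
Runoff: Option 5 is ranked above Option 3 on 33 ballots, Option 3 above Option 5 on 37.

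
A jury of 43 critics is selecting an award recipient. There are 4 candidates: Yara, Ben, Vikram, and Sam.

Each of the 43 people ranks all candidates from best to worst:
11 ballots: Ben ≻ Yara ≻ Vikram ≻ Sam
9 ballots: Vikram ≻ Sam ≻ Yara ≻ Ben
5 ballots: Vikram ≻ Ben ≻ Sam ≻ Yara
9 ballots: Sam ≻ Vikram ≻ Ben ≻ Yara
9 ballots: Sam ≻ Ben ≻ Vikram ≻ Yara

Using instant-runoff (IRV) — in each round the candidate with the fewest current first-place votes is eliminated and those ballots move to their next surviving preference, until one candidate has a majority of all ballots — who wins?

Round 1: Yara 0, Ben 11, Vikram 14, Sam 18. Yara eliminated.
Round 2: Ben 11, Vikram 14, Sam 18. Ben eliminated.
Round 3: Vikram 25, Sam 18. Vikram has a majority (≥22).

Vikram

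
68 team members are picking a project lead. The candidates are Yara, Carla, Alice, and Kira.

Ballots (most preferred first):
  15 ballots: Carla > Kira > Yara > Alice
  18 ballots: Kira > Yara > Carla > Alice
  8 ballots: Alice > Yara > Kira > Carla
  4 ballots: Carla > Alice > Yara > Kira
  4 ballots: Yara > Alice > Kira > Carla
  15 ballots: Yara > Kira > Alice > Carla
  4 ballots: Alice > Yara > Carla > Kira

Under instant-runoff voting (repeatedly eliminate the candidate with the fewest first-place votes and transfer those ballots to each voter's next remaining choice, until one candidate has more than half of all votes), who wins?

Yara

Round 1: Yara 19, Carla 19, Alice 12, Kira 18. Alice eliminated.
Round 2: Yara 31, Carla 19, Kira 18. Kira eliminated.
Round 3: Yara 49, Carla 19. Yara has a majority (≥35).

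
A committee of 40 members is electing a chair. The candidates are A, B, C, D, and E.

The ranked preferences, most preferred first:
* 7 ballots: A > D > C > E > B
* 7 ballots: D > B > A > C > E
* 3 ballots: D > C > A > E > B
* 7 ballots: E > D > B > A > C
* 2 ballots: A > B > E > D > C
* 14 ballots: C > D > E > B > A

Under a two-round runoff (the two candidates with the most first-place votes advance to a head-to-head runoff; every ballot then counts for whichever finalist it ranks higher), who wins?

D

Round 1 first-place votes: A 9, B 0, C 14, D 10, E 7. C and D advance.
Runoff: C is ranked above D on 14 ballots, D above C on 26.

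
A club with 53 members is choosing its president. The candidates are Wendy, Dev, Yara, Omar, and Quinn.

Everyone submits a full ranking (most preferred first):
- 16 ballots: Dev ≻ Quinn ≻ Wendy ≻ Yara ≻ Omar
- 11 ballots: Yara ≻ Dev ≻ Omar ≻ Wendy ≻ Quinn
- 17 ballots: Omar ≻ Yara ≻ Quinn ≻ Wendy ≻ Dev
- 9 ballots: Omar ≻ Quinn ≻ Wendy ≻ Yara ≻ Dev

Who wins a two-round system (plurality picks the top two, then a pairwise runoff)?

Round 1 first-place votes: Wendy 0, Dev 16, Yara 11, Omar 26, Quinn 0. Omar and Dev advance.
Runoff: Omar is ranked above Dev on 26 ballots, Dev above Omar on 27.

Dev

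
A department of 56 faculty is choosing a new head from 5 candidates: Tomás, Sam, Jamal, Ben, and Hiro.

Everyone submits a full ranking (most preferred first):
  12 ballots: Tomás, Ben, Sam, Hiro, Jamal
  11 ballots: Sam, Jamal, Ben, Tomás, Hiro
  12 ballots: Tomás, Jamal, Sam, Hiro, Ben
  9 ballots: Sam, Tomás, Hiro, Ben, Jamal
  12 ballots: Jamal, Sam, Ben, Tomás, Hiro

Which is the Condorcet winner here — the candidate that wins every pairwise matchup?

Sam

Sam vs Tomás: 32–24
Sam vs Jamal: 32–24
Sam vs Ben: 44–12
Sam vs Hiro: 56–0
Sam beats every other candidate.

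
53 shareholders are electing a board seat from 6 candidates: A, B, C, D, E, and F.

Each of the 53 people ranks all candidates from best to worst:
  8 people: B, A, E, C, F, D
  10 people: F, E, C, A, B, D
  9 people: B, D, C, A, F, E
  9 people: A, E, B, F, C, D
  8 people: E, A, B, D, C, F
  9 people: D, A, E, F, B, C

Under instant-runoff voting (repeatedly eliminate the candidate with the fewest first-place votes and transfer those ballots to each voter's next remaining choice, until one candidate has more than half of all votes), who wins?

A

Round 1: A 9, B 17, C 0, D 9, E 8, F 10. C eliminated.
Round 2: A 9, B 17, D 9, E 8, F 10. E eliminated.
Round 3: A 17, B 17, D 9, F 10. D eliminated.
Round 4: A 26, B 17, F 10. F eliminated.
Round 5: A 36, B 17. A has a majority (≥27).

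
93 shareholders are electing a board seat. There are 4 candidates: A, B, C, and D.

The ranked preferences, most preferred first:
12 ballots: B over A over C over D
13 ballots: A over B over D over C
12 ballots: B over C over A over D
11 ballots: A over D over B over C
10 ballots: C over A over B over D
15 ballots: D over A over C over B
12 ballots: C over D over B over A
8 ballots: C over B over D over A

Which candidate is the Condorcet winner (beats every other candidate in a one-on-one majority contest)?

A vs B: 49–44
A vs C: 51–42
A vs D: 58–35
A beats every other candidate.

A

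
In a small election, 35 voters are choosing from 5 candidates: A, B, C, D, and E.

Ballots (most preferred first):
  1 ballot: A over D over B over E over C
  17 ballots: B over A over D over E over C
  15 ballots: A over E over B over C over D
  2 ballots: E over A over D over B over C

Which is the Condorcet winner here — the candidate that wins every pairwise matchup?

A vs B: 18–17
A vs C: 35–0
A vs D: 35–0
A vs E: 33–2
A beats every other candidate.

A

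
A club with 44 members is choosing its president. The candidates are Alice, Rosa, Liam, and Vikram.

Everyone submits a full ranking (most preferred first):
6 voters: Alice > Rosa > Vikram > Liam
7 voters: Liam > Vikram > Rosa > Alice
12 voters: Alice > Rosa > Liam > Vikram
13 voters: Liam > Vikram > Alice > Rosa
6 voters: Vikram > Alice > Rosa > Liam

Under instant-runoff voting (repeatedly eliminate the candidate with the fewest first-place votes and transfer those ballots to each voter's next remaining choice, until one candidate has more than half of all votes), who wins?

Round 1: Alice 18, Rosa 0, Liam 20, Vikram 6. Rosa eliminated.
Round 2: Alice 18, Liam 20, Vikram 6. Vikram eliminated.
Round 3: Alice 24, Liam 20. Alice has a majority (≥23).

Alice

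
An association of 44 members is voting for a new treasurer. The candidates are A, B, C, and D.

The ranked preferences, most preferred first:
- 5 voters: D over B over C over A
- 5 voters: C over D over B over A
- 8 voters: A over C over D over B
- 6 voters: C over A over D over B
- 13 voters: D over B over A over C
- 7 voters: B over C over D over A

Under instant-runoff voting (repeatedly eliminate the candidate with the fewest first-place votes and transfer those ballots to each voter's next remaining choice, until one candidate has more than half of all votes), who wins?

Round 1: A 8, B 7, C 11, D 18. B eliminated.
Round 2: A 8, C 18, D 18. A eliminated.
Round 3: C 26, D 18. C has a majority (≥23).

C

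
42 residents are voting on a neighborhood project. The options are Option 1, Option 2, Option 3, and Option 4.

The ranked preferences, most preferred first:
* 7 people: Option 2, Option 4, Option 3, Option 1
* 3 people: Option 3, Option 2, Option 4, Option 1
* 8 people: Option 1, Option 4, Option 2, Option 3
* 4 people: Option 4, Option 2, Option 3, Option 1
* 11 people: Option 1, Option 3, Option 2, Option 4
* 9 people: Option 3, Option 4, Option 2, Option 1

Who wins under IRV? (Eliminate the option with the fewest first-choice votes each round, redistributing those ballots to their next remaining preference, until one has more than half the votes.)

Option 3

Round 1: Option 1 19, Option 2 7, Option 3 12, Option 4 4. Option 4 eliminated.
Round 2: Option 1 19, Option 2 11, Option 3 12. Option 2 eliminated.
Round 3: Option 1 19, Option 3 23. Option 3 has a majority (≥22).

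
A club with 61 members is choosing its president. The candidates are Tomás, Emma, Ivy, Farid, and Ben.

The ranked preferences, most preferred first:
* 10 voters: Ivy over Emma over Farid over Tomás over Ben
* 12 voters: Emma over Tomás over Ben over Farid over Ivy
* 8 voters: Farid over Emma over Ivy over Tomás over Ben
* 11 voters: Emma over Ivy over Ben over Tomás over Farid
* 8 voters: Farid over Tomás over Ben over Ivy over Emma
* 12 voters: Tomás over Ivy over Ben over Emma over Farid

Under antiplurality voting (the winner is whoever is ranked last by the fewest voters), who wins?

Last-place votes: Tomás 0, Emma 8, Ivy 12, Farid 23, Ben 18.

Tomás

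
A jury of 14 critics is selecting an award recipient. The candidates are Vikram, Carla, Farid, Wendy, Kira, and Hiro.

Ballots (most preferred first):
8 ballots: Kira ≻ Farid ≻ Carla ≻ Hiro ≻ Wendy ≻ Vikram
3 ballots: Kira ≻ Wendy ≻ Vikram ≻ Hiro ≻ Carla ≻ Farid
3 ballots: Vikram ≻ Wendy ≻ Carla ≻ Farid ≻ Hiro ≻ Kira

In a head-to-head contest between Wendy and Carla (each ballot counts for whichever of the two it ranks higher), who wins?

Carla

Wendy is ranked above Carla on 6 ballots; Carla above Wendy on 8.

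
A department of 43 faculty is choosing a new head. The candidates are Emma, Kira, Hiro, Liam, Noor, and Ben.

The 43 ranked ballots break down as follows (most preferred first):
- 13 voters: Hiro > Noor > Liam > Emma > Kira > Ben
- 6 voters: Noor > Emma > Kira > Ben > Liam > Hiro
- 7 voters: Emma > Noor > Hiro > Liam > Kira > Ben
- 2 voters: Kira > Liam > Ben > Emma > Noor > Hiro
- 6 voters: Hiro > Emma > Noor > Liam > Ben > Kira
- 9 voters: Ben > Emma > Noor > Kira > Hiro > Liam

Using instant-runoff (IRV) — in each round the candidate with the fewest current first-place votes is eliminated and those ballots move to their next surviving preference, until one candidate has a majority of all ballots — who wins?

Emma

Round 1: Emma 7, Kira 2, Hiro 19, Liam 0, Noor 6, Ben 9. Liam eliminated.
Round 2: Emma 7, Kira 2, Hiro 19, Noor 6, Ben 9. Kira eliminated.
Round 3: Emma 7, Hiro 19, Noor 6, Ben 11. Noor eliminated.
Round 4: Emma 13, Hiro 19, Ben 11. Ben eliminated.
Round 5: Emma 24, Hiro 19. Emma has a majority (≥22).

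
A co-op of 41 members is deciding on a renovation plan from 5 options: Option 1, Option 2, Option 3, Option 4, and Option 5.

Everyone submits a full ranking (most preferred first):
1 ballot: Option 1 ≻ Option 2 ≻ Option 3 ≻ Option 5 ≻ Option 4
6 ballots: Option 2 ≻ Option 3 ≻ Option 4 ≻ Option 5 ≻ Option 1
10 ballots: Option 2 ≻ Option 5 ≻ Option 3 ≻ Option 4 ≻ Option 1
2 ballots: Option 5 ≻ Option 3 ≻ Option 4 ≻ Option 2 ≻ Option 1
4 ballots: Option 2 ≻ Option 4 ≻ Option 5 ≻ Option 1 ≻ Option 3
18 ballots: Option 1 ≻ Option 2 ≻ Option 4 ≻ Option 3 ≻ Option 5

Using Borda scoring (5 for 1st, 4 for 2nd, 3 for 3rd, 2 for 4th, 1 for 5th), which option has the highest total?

Option 1: 1×5 + 6×1 + 10×1 + 2×1 + 4×2 + 18×5 = 121
Option 2: 1×4 + 6×5 + 10×5 + 2×2 + 4×5 + 18×4 = 180
Option 3: 1×3 + 6×4 + 10×3 + 2×4 + 4×1 + 18×2 = 105
Option 4: 1×1 + 6×3 + 10×2 + 2×3 + 4×4 + 18×3 = 115
Option 5: 1×2 + 6×2 + 10×4 + 2×5 + 4×3 + 18×1 = 94

Option 2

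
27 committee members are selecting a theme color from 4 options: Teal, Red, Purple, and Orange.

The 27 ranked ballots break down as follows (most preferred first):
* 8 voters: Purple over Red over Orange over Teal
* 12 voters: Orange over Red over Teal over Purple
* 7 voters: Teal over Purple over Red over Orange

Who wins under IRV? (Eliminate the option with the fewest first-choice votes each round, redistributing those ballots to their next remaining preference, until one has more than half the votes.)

Round 1: Teal 7, Red 0, Purple 8, Orange 12. Red eliminated.
Round 2: Teal 7, Purple 8, Orange 12. Teal eliminated.
Round 3: Purple 15, Orange 12. Purple has a majority (≥14).

Purple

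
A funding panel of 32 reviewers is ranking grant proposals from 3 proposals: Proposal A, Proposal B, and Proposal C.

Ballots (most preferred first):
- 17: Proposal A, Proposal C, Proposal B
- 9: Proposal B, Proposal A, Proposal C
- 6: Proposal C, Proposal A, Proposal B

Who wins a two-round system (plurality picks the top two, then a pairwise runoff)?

Round 1 first-place votes: Proposal A 17, Proposal B 9, Proposal C 6. Proposal A and Proposal B advance.
Runoff: Proposal A is ranked above Proposal B on 23 ballots, Proposal B above Proposal A on 9.

Proposal A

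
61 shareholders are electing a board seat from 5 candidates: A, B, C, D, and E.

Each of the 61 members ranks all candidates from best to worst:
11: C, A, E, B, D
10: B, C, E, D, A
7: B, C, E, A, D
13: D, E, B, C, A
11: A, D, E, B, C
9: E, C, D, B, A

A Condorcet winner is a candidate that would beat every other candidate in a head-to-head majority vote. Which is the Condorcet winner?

E vs A: 39–22
E vs B: 44–17
E vs C: 33–28
E vs D: 37–24
E beats every other candidate.

E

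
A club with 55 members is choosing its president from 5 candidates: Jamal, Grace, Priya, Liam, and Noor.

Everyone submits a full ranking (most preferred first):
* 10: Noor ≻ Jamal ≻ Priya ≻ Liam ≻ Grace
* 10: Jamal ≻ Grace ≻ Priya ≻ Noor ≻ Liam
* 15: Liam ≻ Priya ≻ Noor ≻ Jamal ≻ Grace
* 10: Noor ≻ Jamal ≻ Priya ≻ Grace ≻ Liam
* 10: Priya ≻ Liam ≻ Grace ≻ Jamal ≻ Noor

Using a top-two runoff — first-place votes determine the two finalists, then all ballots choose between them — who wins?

Noor

Round 1 first-place votes: Jamal 10, Grace 0, Priya 10, Liam 15, Noor 20. Noor and Liam advance.
Runoff: Noor is ranked above Liam on 30 ballots, Liam above Noor on 25.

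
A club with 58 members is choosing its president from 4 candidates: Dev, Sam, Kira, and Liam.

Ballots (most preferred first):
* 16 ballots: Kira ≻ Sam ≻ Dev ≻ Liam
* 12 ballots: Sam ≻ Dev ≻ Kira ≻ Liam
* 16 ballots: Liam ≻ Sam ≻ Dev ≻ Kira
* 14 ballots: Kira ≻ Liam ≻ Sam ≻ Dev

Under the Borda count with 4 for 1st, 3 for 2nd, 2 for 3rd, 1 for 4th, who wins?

Dev: 16×2 + 12×3 + 16×2 + 14×1 = 114
Sam: 16×3 + 12×4 + 16×3 + 14×2 = 172
Kira: 16×4 + 12×2 + 16×1 + 14×4 = 160
Liam: 16×1 + 12×1 + 16×4 + 14×3 = 134

Sam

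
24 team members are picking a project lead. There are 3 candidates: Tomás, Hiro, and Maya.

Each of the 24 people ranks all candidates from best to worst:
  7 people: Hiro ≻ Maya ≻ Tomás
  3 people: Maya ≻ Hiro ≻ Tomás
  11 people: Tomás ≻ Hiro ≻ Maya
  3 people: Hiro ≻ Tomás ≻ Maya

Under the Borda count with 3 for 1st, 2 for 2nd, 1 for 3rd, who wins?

Hiro

Tomás: 7×1 + 3×1 + 11×3 + 3×2 = 49
Hiro: 7×3 + 3×2 + 11×2 + 3×3 = 58
Maya: 7×2 + 3×3 + 11×1 + 3×1 = 37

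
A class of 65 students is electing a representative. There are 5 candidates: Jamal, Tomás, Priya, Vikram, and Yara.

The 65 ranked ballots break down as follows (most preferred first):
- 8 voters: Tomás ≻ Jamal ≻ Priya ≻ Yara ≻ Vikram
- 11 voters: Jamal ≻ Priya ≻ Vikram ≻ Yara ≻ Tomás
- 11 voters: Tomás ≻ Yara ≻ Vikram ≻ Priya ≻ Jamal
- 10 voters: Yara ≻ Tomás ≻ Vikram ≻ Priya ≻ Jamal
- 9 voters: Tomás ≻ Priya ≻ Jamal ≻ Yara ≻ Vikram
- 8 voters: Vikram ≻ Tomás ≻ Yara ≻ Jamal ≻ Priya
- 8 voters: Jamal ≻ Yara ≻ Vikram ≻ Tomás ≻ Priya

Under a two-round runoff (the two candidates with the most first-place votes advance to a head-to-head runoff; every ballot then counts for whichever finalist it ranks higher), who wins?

Round 1 first-place votes: Jamal 19, Tomás 28, Priya 0, Vikram 8, Yara 10. Tomás and Jamal advance.
Runoff: Tomás is ranked above Jamal on 46 ballots, Jamal above Tomás on 19.

Tomás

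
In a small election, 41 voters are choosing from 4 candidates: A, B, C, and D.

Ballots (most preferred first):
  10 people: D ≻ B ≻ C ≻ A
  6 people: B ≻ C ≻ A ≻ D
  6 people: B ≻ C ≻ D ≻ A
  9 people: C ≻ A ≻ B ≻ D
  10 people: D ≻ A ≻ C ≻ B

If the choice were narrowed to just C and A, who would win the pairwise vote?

C is ranked above A on 31 ballots; A above C on 10.

C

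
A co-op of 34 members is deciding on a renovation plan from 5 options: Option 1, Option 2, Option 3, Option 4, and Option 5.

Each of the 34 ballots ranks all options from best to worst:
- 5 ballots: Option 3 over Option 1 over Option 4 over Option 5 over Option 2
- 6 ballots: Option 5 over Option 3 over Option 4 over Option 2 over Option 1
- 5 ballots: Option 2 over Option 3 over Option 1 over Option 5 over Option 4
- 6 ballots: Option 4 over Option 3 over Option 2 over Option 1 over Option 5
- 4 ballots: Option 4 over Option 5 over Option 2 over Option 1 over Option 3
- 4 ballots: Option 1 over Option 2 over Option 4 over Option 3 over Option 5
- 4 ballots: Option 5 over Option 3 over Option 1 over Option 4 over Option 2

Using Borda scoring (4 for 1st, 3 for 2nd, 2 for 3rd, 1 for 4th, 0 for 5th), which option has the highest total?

Option 3

Option 1: 5×3 + 6×0 + 5×2 + 6×1 + 4×1 + 4×4 + 4×2 = 59
Option 2: 5×0 + 6×1 + 5×4 + 6×2 + 4×2 + 4×3 + 4×0 = 58
Option 3: 5×4 + 6×3 + 5×3 + 6×3 + 4×0 + 4×1 + 4×3 = 87
Option 4: 5×2 + 6×2 + 5×0 + 6×4 + 4×4 + 4×2 + 4×1 = 74
Option 5: 5×1 + 6×4 + 5×1 + 6×0 + 4×3 + 4×0 + 4×4 = 62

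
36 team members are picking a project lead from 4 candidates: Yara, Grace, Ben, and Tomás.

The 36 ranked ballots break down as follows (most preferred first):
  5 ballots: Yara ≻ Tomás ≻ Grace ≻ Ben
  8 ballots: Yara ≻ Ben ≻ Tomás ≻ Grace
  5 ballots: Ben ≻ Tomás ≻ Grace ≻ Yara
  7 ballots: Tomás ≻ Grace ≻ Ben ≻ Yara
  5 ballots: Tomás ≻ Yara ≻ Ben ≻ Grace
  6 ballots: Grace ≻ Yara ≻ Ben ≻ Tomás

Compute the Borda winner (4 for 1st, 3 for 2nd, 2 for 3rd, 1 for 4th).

Tomás

Yara: 5×4 + 8×4 + 5×1 + 7×1 + 5×3 + 6×3 = 97
Grace: 5×2 + 8×1 + 5×2 + 7×3 + 5×1 + 6×4 = 78
Ben: 5×1 + 8×3 + 5×4 + 7×2 + 5×2 + 6×2 = 85
Tomás: 5×3 + 8×2 + 5×3 + 7×4 + 5×4 + 6×1 = 100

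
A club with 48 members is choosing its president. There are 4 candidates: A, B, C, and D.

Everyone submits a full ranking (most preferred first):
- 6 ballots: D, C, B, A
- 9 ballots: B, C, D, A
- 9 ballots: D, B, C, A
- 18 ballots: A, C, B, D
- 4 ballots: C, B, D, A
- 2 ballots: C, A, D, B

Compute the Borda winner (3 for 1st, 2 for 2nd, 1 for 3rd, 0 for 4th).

A: 6×0 + 9×0 + 9×0 + 18×3 + 4×0 + 2×2 = 58
B: 6×1 + 9×3 + 9×2 + 18×1 + 4×2 + 2×0 = 77
C: 6×2 + 9×2 + 9×1 + 18×2 + 4×3 + 2×3 = 93
D: 6×3 + 9×1 + 9×3 + 18×0 + 4×1 + 2×1 = 60

C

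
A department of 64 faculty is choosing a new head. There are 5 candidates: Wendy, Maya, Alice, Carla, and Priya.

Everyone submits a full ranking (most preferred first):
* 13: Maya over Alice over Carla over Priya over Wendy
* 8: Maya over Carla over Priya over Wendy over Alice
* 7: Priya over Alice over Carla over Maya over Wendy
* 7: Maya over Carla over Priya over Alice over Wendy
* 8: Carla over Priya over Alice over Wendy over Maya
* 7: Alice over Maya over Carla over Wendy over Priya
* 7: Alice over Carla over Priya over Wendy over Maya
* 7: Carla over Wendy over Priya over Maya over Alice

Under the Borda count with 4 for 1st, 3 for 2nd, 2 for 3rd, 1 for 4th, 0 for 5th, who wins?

Wendy: 13×0 + 8×1 + 7×0 + 7×0 + 8×1 + 7×1 + 7×1 + 7×3 = 51
Maya: 13×4 + 8×4 + 7×1 + 7×4 + 8×0 + 7×3 + 7×0 + 7×1 = 147
Alice: 13×3 + 8×0 + 7×3 + 7×1 + 8×2 + 7×4 + 7×4 + 7×0 = 139
Carla: 13×2 + 8×3 + 7×2 + 7×3 + 8×4 + 7×2 + 7×3 + 7×4 = 180
Priya: 13×1 + 8×2 + 7×4 + 7×2 + 8×3 + 7×0 + 7×2 + 7×2 = 123

Carla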